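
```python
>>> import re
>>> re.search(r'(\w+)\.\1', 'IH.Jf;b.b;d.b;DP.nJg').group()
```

The backreference `\1` re-matches whatever the first group consumed, character for character.
The match spans [6:9] → 'b.b'.

'b.b'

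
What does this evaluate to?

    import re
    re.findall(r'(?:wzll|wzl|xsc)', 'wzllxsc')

`|` is ordered: at each position the engine commits to the first alternative that works.
Scanning left to right: at [0:4] → 'wzll'; at [4:7] → 'xsc'.
`findall` yields the raw match text (2 of them) because the pattern has no groups.

['wzll', 'xsc']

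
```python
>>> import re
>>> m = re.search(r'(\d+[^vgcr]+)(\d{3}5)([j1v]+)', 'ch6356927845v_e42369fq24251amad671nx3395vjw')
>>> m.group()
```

'6356927845v'

Pattern: one or more of a digit, then one or more of any character except [vgcr] (captured); then exactly 3 of a digit, then a literal '5' (captured); then one or more of one of [j1v] (captured).
`re.search` tries every starting position until one works.
The match spans [2:13] → '6356927845v'.
Captured: group 1 = '635692', group 2 = '7845', group 3 = 'v'.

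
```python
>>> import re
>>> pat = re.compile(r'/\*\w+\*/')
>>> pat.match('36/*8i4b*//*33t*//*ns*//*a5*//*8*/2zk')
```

`match` is anchored at position 0; if the pattern doesn't fit there, it returns None.
Here the string doesn't start with a match, so the call returns None.

None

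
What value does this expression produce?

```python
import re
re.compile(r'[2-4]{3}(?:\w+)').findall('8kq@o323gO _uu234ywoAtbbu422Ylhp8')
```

['323gO', '234ywoAtbbu422Ylhp8']

The pattern matches exactly 3 of a character in [2-4]; then one or more of a word character (non-capturing group).
Matches: at [5:10] → '323gO'; at [14:33] → '234ywoAtbbu422Ylhp8'.
With no groups in the pattern, `findall` gives back each whole match — 2 here.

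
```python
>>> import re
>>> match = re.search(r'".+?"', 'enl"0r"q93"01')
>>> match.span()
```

(3, 7)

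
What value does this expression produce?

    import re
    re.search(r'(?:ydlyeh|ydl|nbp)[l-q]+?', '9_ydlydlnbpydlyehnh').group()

'ydln'

`re.search` scans for the first position where the pattern succeeds.
The match spans [5:9] → 'ydln'.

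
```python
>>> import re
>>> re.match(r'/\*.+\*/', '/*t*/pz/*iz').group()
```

'/*t*/'

`re.match` won't scan ahead — the pattern has to work from the very first character.
The match spans [0:5] → '/*t*/'.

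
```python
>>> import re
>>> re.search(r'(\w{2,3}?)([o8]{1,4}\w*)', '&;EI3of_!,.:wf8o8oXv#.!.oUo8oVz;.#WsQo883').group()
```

'EI3of_'

Pattern: 2 to 3 of a word character (lazy) (captured); then 1 to 4 of one of [o8], then zero or more of a word character (captured).
`re.search` scans for the first position where the pattern succeeds.
The match spans [2:8] → 'EI3of_'.
Captured: group 1 = 'EI3', group 2 = 'of_'.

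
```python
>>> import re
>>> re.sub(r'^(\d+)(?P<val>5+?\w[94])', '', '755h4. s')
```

'. s'

The pattern matches anchored at the start of the string; then one or more of a digit (captured); then one or more of a literal '5' (lazy), then a word character, then one of [94] (captured as 'val').
Matches: at [0:5] → '755h4'.
Every occurrence is swapped for ''.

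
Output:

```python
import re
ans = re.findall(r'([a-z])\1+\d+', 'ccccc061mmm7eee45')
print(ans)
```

['c', 'm', 'e']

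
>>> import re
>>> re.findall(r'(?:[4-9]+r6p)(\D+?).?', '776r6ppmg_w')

Pattern: one or more of a character in [4-9], then the literal 'r6p' (non-capturing group); then one or more of a non-digit (lazy) (captured); then optionally any character.
Scanning left to right: at [0:8] match '776r6ppm', group 1 = 'p'.
With a single group, `findall` returns only what that group captured — 1 item.

['p']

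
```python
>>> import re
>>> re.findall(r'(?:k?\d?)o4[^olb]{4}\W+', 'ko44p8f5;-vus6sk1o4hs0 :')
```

The pattern matches optionally the literal 'k', then optionally a digit (non-capturing group); then the literal 'o4', then exactly 4 of any character except [olb], then one or more of a non-word character.
No capturing groups, so `findall` returns the 1 full match string.

['k1o4hs0 :']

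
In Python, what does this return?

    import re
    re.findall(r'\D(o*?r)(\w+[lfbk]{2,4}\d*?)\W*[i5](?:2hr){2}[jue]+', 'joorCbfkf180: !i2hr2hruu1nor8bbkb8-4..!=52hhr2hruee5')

The pattern matches a non-digit; then zero or more of the literal 'o' (lazy), then the literal 'r' (captured); then one or more of a word character, then 2 to 4 of one of [lfbk], then zero or more of a digit (lazy) (captured); then zero or more of a non-word character, then one of [i5], then the literal '2hr' repeated 2 times; then one or more of one of [jue].
`findall` packs the 2 group values into a tuple for every match.

[('oor', 'Cbfkf180')]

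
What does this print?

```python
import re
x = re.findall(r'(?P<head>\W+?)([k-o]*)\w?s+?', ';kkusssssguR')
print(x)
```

With 2 capturing groups, `findall` returns a 2-tuple per match.

[(';', 'kk')]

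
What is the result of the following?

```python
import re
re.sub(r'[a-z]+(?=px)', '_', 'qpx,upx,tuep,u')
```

Lookahead/lookbehind check context without consuming it, so the matched span excludes the asserted characters.
Each match is replaced by '_'.

'_px,_px,tuep,u'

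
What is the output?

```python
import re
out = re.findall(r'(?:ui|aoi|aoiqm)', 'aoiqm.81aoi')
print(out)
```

['aoi', 'aoi']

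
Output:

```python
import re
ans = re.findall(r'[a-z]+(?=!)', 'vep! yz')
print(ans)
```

['vep']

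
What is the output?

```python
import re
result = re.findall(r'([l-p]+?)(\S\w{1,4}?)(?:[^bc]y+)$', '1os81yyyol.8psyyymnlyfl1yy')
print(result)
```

[('m', 'nlyfl')]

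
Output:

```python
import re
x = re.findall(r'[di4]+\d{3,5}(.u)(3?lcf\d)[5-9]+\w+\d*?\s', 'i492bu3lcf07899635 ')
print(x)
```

2 groups means the one result is a tuple of 2 captured strings — 1 here.

[('bu', '3lcf0')]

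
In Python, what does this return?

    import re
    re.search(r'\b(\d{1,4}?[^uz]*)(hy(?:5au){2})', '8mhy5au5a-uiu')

None

This matches a word boundary (`\b`, zero-width); then 1 to 4 of a digit (lazy), then zero or more of any character except [uz] (captured); then the literal 'hy', then the literal '5au' repeated 2 times (captured).
`re.search` tries every starting position until one works.
Here nothing in the string fits, so the call returns None.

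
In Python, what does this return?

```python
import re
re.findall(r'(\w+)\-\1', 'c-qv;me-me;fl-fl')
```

`\1` is not a pattern — it's the concrete string captured by group 1, re-applied verbatim.
`findall` collects group 1 from each match (2 total).

['me', 'fl']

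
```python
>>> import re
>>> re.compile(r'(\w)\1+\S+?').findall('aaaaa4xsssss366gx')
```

['a', 's', '6']

The backreference `\1` re-matches whatever the first group consumed, character for character.
Scanning left to right: at [0:6] match 'aaaaa4', group 1 = 'a'; at [7:13] match 'sssss3', group 1 = 's'; at [13:16] match '66g', group 1 = '6'.
One capturing group, so `findall` returns just the captured substring from each match — 3 in all.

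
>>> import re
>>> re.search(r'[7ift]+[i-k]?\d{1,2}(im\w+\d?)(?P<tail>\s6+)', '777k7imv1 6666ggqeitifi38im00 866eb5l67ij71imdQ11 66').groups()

('imv1', ' 6666')

The match spans [0:14] → '777k7imv1 6666'.
Captured: group 1 = 'imv1', group 2 = ' 6666'.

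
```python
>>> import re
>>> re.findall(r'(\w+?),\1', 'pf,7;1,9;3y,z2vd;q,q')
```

['q']

A backreference is literal: `\1` must see the identical characters the first group matched.
Scanning left to right: at [17:20] match 'q,q', group 1 = 'q'.
With a single group, `findall` returns only what that group captured — 1 item.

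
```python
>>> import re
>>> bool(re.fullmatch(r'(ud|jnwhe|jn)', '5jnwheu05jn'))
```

`re.fullmatch` requires the pattern to consume the entire string.
Here the string isn't matched end-to-end, so the call returns None, and `bool(None)` is False.

False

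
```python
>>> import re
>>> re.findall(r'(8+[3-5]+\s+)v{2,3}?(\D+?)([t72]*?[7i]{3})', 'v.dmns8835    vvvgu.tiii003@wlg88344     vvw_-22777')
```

[('8835    ', 'vgu.', 'tiii'), ('88344     ', 'w_-', '22777')]

A non-greedy quantifier consumes as few characters as it can — just enough that the remainder of the pattern still matches from where it stops; whatever follows it matches normally.
`findall` packs the 3 group values into a tuple for every match.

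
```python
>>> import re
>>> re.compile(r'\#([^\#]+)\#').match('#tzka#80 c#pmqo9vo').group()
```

'#tzka#'

`re.match` only tries the pattern at the start of the string.
The match spans [0:6] → '#tzka#'.
Captured: group 1 = 'tzka'.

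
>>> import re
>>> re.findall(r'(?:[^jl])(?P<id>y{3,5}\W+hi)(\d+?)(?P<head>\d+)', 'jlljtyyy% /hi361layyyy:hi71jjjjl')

Pattern: any character except [jl] (non-capturing group); then 3 to 5 of a literal 'y', then one or more of a non-word character, then the literal 'hi' (captured as 'id'); then one or more of a digit (lazy) (captured); then one or more of a digit (captured as 'head').
Scanning left to right: at [4:16] match 'tyyy% /hi361', groups = ('yyy% /hi', '3', '61'); at [17:27] match 'ayyyy:hi71', groups = ('yyyy:hi', '7', '1').
3 groups means each result is a tuple of 3 captured strings — 2 here.

[('yyy% /hi', '3', '61'), ('yyyy:hi', '7', '1')]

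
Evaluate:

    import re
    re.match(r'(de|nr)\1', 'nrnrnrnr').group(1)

'nr'

The backreference `\1` re-matches whatever the first group consumed, character for character.
`re.match` won't scan ahead — the pattern has to work from the very first character.
The match spans [0:4] → 'nrnr'.
Captured: group 1 = 'nr'.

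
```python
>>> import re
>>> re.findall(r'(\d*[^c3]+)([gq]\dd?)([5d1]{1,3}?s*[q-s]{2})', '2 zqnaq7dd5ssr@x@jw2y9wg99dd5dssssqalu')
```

This matches zero or more of a digit, then one or more of any character except [c3] (captured); then one of [gq], then a digit, then optionally the literal 'd' (captured); then 1 to 3 of one of [5d1] (lazy), then zero or more of the literal 's', then exactly 2 of a character in [q-s] (captured).
Scanning left to right: at [0:14] match '2 zqnaq7dd5ssr', groups = ('2 zqna', 'q7d', 'd5ssr').
With 3 capturing groups, `findall` returns a 3-tuple per match.

[('2 zqna', 'q7d', 'd5ssr')]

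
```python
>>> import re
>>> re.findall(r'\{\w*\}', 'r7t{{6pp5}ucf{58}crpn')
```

['{6pp5}', '{58}']

No capturing groups, so `findall` returns the 2 full match strings.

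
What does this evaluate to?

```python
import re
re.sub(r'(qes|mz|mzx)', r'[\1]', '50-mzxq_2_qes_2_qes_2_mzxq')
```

Branches in `(...|...)` are attempted left-to-right; the first branch that allows the whole pattern to succeed is taken.
`\1` in the replacement pulls in group 1's text for each match.

'50-[mz]xq_2_[qes]_2_[qes]_2_[mz]xq'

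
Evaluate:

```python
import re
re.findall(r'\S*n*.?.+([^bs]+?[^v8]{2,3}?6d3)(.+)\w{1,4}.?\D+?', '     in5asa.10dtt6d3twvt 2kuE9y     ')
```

[('dtt6d3', 'twvt 2kuE9')]

Multiple groups make `findall` return tuples — one 2-tuple for the one match.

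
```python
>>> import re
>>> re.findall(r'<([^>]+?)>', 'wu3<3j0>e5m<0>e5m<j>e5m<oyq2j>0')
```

['3j0', '0', 'j', 'oyq2j']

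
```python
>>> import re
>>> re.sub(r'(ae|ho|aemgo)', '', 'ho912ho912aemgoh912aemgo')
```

Alternation tries branches left to right and keeps the first one that lets the overall match succeed at that position.
Matches: at [0:2] → 'ho'; at [5:7] → 'ho'; at [10:12] → 'ae'; at [19:21] → 'ae'.
Each match is replaced by ''.

'912912mgoh912mgo'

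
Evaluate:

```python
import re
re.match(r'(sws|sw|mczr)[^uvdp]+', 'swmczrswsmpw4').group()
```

'swmczrswsm'

`match` is anchored at position 0; if the pattern doesn't fit there, it returns None.
The match spans [0:10] → 'swmczrswsm'.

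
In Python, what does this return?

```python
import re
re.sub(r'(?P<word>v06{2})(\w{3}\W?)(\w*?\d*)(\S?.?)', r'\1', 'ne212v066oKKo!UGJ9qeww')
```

With the lazy modifier that quantifier settles for the fewest repetitions that let the rest of the pattern succeed (the atoms after it are unaffected and can still be greedy).
Each match is replaced using the text its own group 1 captured.

'ne212v066UGJ9qeww'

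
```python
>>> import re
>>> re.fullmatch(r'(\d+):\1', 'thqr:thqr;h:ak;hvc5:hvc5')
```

None

After group 1 captures some text, `\1` only succeeds where that same text appears again.
`re.fullmatch` requires the pattern to consume the entire string.
Here there's no way to consume every character, so the call returns None.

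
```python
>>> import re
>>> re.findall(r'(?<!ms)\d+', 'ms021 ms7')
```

Because the assertion is negative and zero-width, positions next to the forbidden text are skipped.
With no groups in the pattern, `findall` gives back each whole match — 1 here.

['21']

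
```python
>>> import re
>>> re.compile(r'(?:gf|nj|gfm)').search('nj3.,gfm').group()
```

'nj'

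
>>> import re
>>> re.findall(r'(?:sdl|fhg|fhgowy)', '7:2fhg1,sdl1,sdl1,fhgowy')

Alternation tries branches left to right and keeps the first one that lets the overall match succeed at that position.
Walking the string: at [3:6] → 'fhg'; at [8:11] → 'sdl'; at [13:16] → 'sdl'; at [18:21] → 'fhg'.
No capturing groups, so `findall` returns the 4 full match strings.

['fhg', 'sdl', 'sdl', 'fhg']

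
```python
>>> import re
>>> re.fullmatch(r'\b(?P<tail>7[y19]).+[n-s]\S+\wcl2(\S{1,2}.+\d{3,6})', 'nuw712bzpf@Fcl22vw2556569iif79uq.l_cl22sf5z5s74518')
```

None

The pattern matches a word boundary (`\b`, zero-width); then a literal '7', then one of [y19] (captured as 'tail'); then one or more of any character, then a character in [n-s]; then one or more of a non-whitespace character; then a word character, then the literal 'cl2'; then 1 to 2 of a non-whitespace character, then one or more of any character, then 3 to 6 of a digit (captured).
`re.fullmatch` is like wrapping the pattern in `^…$` (in single-line mode).
Here there's no way to consume every character, so the call returns None.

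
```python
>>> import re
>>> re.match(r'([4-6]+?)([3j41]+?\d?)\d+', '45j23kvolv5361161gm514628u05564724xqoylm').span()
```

The pattern matches one or more of a character in [4-6] (lazy) (captured); then one or more of one of [3j41] (lazy), then optionally a digit (captured); then one or more of a digit.
`re.match` only tries the pattern at the start of the string.
The match spans [0:5] → '45j23'.
Captured: group 1 = '45', group 2 = 'j2'.

(0, 5)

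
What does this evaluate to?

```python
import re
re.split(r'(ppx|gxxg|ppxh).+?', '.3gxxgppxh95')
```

Matches to split on: at [2:7] → 'gxxgp'.
`re.split` interleaves the captured-group text with the surrounding fragments.

['.3', 'gxxg', 'pxh95']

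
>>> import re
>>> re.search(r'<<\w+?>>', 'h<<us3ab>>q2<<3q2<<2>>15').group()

Unlike `match`, `search` isn't anchored — it looks for the pattern anywhere in the string.
The match spans [1:10] → '<<us3ab>>'.

'<<us3ab>>'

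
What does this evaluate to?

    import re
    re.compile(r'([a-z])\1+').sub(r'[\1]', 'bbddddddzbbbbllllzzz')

'[b][d]z[b][l][z]'

After group 1 captures some text, `\1` only succeeds where that same text appears again.
`\1` in the replacement pulls in group 1's text for each match.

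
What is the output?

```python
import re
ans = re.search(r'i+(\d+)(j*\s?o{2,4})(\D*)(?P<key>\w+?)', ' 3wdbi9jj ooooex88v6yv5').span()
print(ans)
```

Lazy quantifiers expand one character at a time until the remainder of the pattern can match.
The match spans [5:17] → 'i9jj ooooex8'.

(5, 17)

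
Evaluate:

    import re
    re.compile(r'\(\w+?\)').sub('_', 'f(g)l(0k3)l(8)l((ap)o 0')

'f_l_l_l(_o 0'

Each match is replaced by '_'.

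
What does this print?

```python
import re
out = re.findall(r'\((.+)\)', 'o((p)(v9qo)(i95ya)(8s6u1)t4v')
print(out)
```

['(p)(v9qo)(i95ya)(8s6u1']

One capturing group, so `findall` returns just the captured substring from the one match — 1 in all.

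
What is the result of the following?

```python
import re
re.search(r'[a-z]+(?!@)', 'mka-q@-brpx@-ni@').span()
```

Because the assertion is negative and zero-width, positions next to the forbidden text are skipped.
`search` walks the string left to right and returns the first match it finds.
The match spans [0:3] → 'mka'.

(0, 3)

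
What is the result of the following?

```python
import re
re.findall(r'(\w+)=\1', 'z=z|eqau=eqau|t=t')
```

['z', 'eqau', 't']

The backreference `\1` re-matches whatever the first group consumed, character for character.
Matches: at [0:3] match 'z=z', group 1 = 'z'; at [4:13] match 'eqau=eqau', group 1 = 'eqau'; at [14:17] match 't=t', group 1 = 't'.
With a single group, `findall` returns only what that group captured — 3 items.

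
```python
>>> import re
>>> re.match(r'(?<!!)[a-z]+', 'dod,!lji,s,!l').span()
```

`re.match` only tries the pattern at the start of the string.
The match spans [0:3] → 'dod'.

(0, 3)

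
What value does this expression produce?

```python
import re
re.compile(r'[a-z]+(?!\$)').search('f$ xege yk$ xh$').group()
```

'xege'

A negative assertion filters positions out without eating any characters.
Unlike `match`, `search` isn't anchored — it looks for the pattern anywhere in the string.
The match spans [3:7] → 'xege'.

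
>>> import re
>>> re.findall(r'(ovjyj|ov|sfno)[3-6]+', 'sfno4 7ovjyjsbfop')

['sfno']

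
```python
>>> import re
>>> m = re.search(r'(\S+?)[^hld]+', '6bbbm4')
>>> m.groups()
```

('6',)

This matches one or more of a non-whitespace character (lazy) (captured); then one or more of any character except [hld].
Lazy quantifiers expand one character at a time until the remainder of the pattern can match.
`re.search` scans for the first position where the pattern succeeds.
The match spans [0:6] → '6bbbm4'.
Captured: group 1 = '6'.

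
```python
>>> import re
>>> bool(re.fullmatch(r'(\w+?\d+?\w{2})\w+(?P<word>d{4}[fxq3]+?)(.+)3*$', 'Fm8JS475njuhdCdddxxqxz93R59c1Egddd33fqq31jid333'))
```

False

Pattern: one or more of a word character (lazy), then one or more of a digit (lazy), then exactly 2 of a word character (captured); then one or more of a word character; then exactly 4 of a literal 'd', then one or more of one of [fxq3] (lazy) (captured as 'word'); then one or more of any character (captured); then zero or more of a literal '3'; then anchored at the end.
`re.fullmatch` is like wrapping the pattern in `^…$` (in single-line mode).
Here there's no way to consume every character, so the call returns None, and `bool(None)` is False.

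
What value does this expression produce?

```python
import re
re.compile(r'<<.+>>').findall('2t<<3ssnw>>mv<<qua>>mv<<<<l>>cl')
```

['<<3ssnw>>mv<<qua>>mv<<<<l>>']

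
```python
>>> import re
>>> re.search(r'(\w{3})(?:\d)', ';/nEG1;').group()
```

'nEG1'

Pattern: exactly 3 of a word character (captured); then a digit (non-capturing group).
`re.search` scans for the first position where the pattern succeeds.
The match spans [2:6] → 'nEG1'.
Captured: group 1 = 'nEG'.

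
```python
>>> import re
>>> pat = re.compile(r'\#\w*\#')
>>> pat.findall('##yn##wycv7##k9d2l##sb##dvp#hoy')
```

['##', '##', '##', '##', '##']

No capturing groups, so `findall` returns the 5 full match strings.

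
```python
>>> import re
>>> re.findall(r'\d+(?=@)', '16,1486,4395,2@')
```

Because the assertion is zero-width, the text it checks is not consumed and won't appear in the result.
Scanning left to right: at [13:14] → '2'.
With no groups in the pattern, `findall` gives back each whole match — 1 here.

['2']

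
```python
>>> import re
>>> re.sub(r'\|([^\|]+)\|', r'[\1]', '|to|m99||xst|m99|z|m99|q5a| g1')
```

'[to]m99|[xst]m99[z]m99[q5a] g1'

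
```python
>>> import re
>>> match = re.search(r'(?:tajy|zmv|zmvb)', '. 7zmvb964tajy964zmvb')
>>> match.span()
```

The regex engine tests alternatives in the order written; an earlier branch that matches wins even if a later one would match more.
`re.search` scans for the first position where the pattern succeeds.
The match spans [3:6] → 'zmv'.

(3, 6)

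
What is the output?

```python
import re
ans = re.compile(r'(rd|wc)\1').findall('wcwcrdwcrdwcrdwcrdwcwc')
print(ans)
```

['wc', 'wc']

`\1` is not a pattern — it's the concrete string captured by group 1, re-applied verbatim.
Walking the string: at [0:4] match 'wcwc', group 1 = 'wc'; at [18:22] match 'wcwc', group 1 = 'wc'.
One capturing group, so `findall` returns just the captured substring from each match — 2 in all.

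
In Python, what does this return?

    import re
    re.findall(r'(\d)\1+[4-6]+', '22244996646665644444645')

The backreference `\1` re-matches whatever the first group consumed, character for character.
Scanning left to right: at [0:5] match '22244', group 1 = '2'; at [5:23] match '996646665644444645', group 1 = '9'.
`findall` collects group 1 from each match (2 total).

['2', '9']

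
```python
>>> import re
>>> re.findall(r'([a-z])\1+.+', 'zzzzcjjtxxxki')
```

After group 1 captures some text, `\1` only succeeds where that same text appears again.
`findall` collects group 1 from the one match (1 total).

['z']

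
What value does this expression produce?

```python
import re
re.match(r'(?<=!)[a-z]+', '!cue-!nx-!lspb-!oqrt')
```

None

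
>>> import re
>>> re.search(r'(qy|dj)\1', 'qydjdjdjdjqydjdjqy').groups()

The match spans [2:6] → 'djdj'.
Captured: group 1 = 'dj'.

('dj',)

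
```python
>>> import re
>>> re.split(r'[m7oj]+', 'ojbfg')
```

['', 'bfg']

The pattern matches one or more of one of [m7oj].
Matches to split on: at [0:2] → 'oj'.
The string is cut at each match, leaving 2 pieces.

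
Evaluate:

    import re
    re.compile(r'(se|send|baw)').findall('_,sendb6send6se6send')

['se', 'se', 'se', 'se']

The regex engine tests alternatives in the order written; an earlier branch that matches wins even if a later one would match more.
`findall` collects group 1 from each match (4 total).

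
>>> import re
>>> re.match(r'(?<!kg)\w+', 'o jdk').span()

(0, 1)

A negative assertion filters positions out without eating any characters.
`re.match` won't scan ahead — the pattern has to work from the very first character.
The match spans [0:1] → 'o'.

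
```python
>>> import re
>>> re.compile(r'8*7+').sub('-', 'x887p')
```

`sub` substitutes '-' at each match site.

'x-p'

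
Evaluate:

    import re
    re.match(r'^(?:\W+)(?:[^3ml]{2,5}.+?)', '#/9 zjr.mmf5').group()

'#/9 zjr.'

Pattern: anchored at the start of the string; then one or more of a non-word character (non-capturing group); then 2 to 5 of any character except [3ml], then one or more of any character (lazy) (non-capturing group).
`re.match` only tries the pattern at the start of the string.
The match spans [0:8] → '#/9 zjr.'.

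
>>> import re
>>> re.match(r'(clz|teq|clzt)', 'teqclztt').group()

`re.match` only tries the pattern at the start of the string.
The match spans [0:3] → 'teq'.

'teq'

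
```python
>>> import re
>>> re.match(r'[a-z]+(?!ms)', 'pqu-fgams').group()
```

`re.match` won't scan ahead — the pattern has to work from the very first character.
The match spans [0:3] → 'pqu'.

'pqu'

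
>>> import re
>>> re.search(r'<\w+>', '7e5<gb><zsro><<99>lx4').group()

The match spans [3:7] → '<gb>'.

'<gb>'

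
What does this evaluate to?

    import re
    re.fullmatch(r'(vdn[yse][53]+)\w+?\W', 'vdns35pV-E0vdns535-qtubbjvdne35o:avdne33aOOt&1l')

Pattern: the literal 'vdn', then one of [yse], then one or more of one of [53] (captured); then one or more of a word character (lazy), then a non-word character.
For `fullmatch`, every character of the input must be accounted for by the pattern.
Here there's no way to consume every character, so the call returns None.

None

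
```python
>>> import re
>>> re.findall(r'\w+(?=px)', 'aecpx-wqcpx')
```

['aec', 'wqc']

Because the assertion is zero-width, the text it checks is not consumed and won't appear in the result.
Walking the string: at [0:3] → 'aec'; at [6:9] → 'wqc'.
Since nothing is captured, `findall` lists the 2 matched substrings directly.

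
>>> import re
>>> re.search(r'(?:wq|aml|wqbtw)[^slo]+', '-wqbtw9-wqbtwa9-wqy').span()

(1, 19)

The match spans [1:19] → 'wqbtw9-wqbtwa9-wqy'.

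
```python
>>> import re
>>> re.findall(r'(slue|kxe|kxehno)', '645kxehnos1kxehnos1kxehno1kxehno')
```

['kxe', 'kxe', 'kxe', 'kxe']

`|` is ordered: at each position the engine commits to the first alternative that works.
Walking the string: at [3:6] match 'kxe', group 1 = 'kxe'; at [11:14] match 'kxe', group 1 = 'kxe'; at [19:22] match 'kxe', group 1 = 'kxe'; at [26:29] match 'kxe', group 1 = 'kxe'.
`findall` collects group 1 from each match (4 total).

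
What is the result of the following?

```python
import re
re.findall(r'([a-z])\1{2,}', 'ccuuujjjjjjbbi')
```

The backreference `\1` re-matches whatever the first group consumed, character for character.
Scanning left to right: at [2:5] match 'uuu', group 1 = 'u'; at [5:11] match 'jjjjjj', group 1 = 'j'.
Because there's exactly one group, `findall` drops the full match and keeps group 1 from each hit.

['u', 'j']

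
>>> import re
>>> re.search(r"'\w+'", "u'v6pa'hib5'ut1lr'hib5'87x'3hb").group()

`re.search` tries every starting position until one works.
The match spans [1:7] → "'v6pa'".

"'v6pa'"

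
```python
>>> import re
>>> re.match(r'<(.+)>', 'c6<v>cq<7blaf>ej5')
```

`re.match` won't scan ahead — the pattern has to work from the very first character.
Here the string doesn't start with a match, so the call returns None.

None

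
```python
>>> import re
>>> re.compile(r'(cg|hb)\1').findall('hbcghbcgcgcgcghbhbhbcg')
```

`\1` is not a pattern — it's the concrete string captured by group 1, re-applied verbatim.
Because there's exactly one group, `findall` drops the full match and keeps group 1 from each hit.

['cg', 'cg', 'hb']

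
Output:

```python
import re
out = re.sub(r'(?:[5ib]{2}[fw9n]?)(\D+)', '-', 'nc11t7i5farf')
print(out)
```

nc11t7-

The pattern matches exactly 2 of one of [5ib], then optionally one of [fw9n] (non-capturing group); then one or more of a non-digit (captured).
Matches: at [6:12] → 'i5farf'.
Every occurrence is swapped for '-'.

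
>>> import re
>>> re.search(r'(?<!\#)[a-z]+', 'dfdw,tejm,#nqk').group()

Because the assertion is negative and zero-width, positions next to the forbidden text are skipped.
`re.search` scans for the first position where the pattern succeeds.
The match spans [0:4] → 'dfdw'.

'dfdw'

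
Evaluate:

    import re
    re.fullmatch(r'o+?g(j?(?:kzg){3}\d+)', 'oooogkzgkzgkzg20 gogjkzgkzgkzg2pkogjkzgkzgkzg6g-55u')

Pattern: one or more of the literal 'o' (lazy), then the literal 'g'; then optionally a literal 'j', then the literal 'kzg' repeated 3 times, then one or more of a digit (captured).
For `fullmatch`, every character of the input must be accounted for by the pattern.
Here there's no way to consume every character, so the call returns None.

None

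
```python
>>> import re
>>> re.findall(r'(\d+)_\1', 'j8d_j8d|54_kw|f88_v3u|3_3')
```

`\1` is not a pattern — it's the concrete string captured by group 1, re-applied verbatim.
Because there's exactly one group, `findall` drops the full match and keeps group 1 from the one hit.

['3']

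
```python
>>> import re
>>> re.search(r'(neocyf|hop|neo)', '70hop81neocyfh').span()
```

`re.search` tries every starting position until one works.
The match spans [2:5] → 'hop'.
Captured: group 1 = 'hop'.

(2, 5)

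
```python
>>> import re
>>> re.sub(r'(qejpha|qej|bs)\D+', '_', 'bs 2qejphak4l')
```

Matches: at [0:3] → 'bs '; at [4:11] → 'qejphak'.
Each match is replaced by '_'.

'_2_4l'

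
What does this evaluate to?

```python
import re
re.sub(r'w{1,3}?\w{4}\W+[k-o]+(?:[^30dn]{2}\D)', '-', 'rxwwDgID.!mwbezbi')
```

'rx-zbi'

This matches 1 to 3 of a literal 'w' (lazy), then exactly 4 of a word character, then one or more of a non-word character; then one or more of a character in [k-o]; then exactly 2 of any character except [30dn], then a non-digit (non-capturing group).
`sub` substitutes '-' at each match site.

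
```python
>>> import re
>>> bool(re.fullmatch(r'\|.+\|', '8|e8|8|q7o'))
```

For `fullmatch`, every character of the input must be accounted for by the pattern.
Here the string isn't matched end-to-end, so the call returns None, and `bool(None)` is False.

False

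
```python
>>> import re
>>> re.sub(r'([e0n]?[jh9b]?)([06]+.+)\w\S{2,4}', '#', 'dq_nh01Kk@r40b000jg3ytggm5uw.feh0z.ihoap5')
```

'dq_#'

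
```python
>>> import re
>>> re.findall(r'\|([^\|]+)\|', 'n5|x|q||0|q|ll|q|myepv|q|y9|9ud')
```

Scanning left to right: at [2:5] match '|x|', group 1 = 'x'; at [7:10] match '|0|', group 1 = '0'; at [11:15] match '|ll|', group 1 = 'll'; at [16:23] match '|myepv|', group 1 = 'myepv'; at [24:28] match '|y9|', group 1 = 'y9'.
With a single group, `findall` returns only what that group captured — 5 items.

['x', '0', 'll', 'myepv', 'y9']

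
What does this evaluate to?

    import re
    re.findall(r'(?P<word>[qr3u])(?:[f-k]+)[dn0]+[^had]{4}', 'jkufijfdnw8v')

['u']

This matches one of [qr3u] (captured as 'word'); then one or more of a character in [f-k] (non-capturing group); then one or more of one of [dn0], then exactly 4 of any character except [had].
`findall` collects group 1 from the one match (1 total).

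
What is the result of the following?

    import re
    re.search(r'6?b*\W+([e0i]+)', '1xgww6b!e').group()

'6b!e'

The match spans [5:9] → '6b!e'.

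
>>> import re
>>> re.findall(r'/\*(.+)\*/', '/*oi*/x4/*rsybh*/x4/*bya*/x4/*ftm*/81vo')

Scanning left to right: at [0:35] match '/*oi*/x4/*rsybh*/x4/*bya*/x4/*ftm*/', group 1 = 'oi*/x4/*rsybh*/x4/*bya*/x4/*ftm'.
With a single group, `findall` returns only what that group captured — 1 item.

['oi*/x4/*rsybh*/x4/*bya*/x4/*ftm']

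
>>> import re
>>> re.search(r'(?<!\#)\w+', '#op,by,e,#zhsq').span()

A negative assertion filters positions out without eating any characters.
Unlike `match`, `search` isn't anchored — it looks for the pattern anywhere in the string.
The match spans [2:3] → 'p'.

(2, 3)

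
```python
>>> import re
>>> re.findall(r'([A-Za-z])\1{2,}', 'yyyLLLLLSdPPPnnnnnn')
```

['y', 'L', 'P', 'n']

After group 1 captures some text, `\1` only succeeds where that same text appears again.
With a single group, `findall` returns only what that group captured — 4 items.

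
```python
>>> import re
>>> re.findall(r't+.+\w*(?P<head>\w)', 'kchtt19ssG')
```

['G']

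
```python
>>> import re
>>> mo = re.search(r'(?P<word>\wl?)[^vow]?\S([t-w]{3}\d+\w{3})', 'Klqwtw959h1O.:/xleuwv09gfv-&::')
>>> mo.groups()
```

('Kl', 'wtw959h1O')

The match spans [0:12] → 'Klqwtw959h1O'.
Captured: group 1 = 'Kl', group 2 = 'wtw959h1O'.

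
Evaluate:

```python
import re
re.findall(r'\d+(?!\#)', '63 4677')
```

Because the assertion is negative and zero-width, positions next to the forbidden text are skipped.
Scanning left to right: at [0:2] → '63'; at [3:7] → '4677'.
`findall` yields the raw match text (2 of them) because the pattern has no groups.

['63', '4677']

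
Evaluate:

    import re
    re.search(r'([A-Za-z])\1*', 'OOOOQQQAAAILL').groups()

`\1` has to match the exact text group 1 already captured.
`search` walks the string left to right and returns the first match it finds.
The match spans [0:4] → 'OOOO'.
Captured: group 1 = 'O'.

('O',)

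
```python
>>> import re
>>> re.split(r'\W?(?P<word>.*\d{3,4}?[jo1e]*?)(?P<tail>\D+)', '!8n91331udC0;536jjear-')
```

['', '8n91331udC0;536', 'jjear-', '']

The pattern matches optionally a non-word character; then zero or more of any character, then 3 to 4 of a digit (lazy), then zero or more of one of [jo1e] (lazy) (captured as 'word'); then one or more of a non-digit (captured as 'tail').
A non-greedy quantifier consumes as few characters as it can — just enough that the remainder of the pattern still matches from where it stops; whatever follows it matches normally.
Matches to split on: at [0:22] → '!8n91331udC0;536jjear-'.
`re.split` interleaves the captured-group text with the surrounding fragments.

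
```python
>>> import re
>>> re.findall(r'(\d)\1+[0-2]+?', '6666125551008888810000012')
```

['6', '5', '8', '0']

`\1` has to match the exact text group 1 already captured.
Matches: at [0:5] match '66661', group 1 = '6'; at [6:10] match '5551', group 1 = '5'; at [12:18] match '888881', group 1 = '8'; at [18:24] match '000001', group 1 = '0'.
Because there's exactly one group, `findall` drops the full match and keeps group 1 from each hit.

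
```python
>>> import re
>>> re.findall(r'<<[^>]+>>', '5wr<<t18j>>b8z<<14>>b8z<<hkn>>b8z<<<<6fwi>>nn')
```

Since nothing is captured, `findall` lists the 4 matched substrings directly.

['<<t18j>>', '<<14>>', '<<hkn>>', '<<<<6fwi>>']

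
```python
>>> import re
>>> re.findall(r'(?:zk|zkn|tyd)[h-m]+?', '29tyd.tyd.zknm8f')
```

Matches: at [10:14] → 'zknm'.
Since nothing is captured, `findall` lists the 1 matched substring directly.

['zknm']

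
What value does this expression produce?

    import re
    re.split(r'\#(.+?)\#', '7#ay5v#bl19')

['7', 'ay5v', 'bl19']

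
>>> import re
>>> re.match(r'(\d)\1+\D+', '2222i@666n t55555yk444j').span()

(0, 6)

After group 1 captures some text, `\1` only succeeds where that same text appears again.
`re.match` won't scan ahead — the pattern has to work from the very first character.
The match spans [0:6] → '2222i@'.
Captured: group 1 = '2'.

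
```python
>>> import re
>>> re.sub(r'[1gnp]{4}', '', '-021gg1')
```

The pattern matches exactly 4 of one of [1gnp].
`sub` substitutes '' at each match site.

'-02'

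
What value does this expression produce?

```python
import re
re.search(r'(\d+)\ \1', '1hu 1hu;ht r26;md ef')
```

None

The backreference `\1` re-matches whatever the first group consumed, character for character.
Here no position works, so the call returns None.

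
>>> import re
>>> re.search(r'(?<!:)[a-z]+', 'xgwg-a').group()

'xgwg'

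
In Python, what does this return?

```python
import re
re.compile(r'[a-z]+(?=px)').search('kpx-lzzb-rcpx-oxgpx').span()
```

(0, 1)

The positive lookaround only admits positions where the adjacent text matches; those characters stay outside the span.
The match spans [0:1] → 'k'.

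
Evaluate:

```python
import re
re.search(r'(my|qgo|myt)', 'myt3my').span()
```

(0, 2)

The regex engine tests alternatives in the order written; an earlier branch that matches wins even if a later one would match more.
`re.search` scans for the first position where the pattern succeeds.
The match spans [0:2] → 'my'.
Captured: group 1 = 'my'.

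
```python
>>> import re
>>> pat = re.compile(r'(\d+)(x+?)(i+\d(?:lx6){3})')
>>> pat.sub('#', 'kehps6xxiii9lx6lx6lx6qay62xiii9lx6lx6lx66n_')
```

This matches one or more of a digit (captured); then one or more of a literal 'x' (lazy) (captured); then one or more of a literal 'i', then a digit, then the literal 'lx6' repeated 3 times (captured).
Matches: at [5:21] → '6xxiii9lx6lx6lx6'; at [24:40] → '62xiii9lx6lx6lx6'.
`sub` substitutes '#' at each match site.

'kehps#qay#6n_'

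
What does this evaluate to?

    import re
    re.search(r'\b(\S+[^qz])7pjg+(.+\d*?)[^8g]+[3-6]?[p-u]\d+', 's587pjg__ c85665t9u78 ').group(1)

's58'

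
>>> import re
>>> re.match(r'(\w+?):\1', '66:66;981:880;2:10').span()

The backreference `\1` re-matches whatever the first group consumed, character for character.
`re.match` won't scan ahead — the pattern has to work from the very first character.
The match spans [0:5] → '66:66'.
Captured: group 1 = '66'.

(0, 5)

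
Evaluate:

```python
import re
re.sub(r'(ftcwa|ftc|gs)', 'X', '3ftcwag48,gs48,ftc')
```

'3Xg48,X48,X'

The regex engine tests alternatives in the order written; an earlier branch that matches wins even if a later one would match more.
Every occurrence is swapped for 'X'.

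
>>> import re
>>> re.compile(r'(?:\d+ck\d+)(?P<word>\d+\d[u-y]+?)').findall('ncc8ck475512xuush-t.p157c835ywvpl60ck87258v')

['12x', '58v']

With the lazy modifier that quantifier settles for the fewest repetitions that let the rest of the pattern succeed (the atoms after it are unaffected and can still be greedy).
Because there's exactly one group, `findall` drops the full match and keeps group 1 from each hit.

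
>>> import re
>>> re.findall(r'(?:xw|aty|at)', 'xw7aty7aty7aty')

The regex engine tests alternatives in the order written; an earlier branch that matches wins even if a later one would match more.
With no groups in the pattern, `findall` gives back each whole match — 4 here.

['xw', 'aty', 'aty', 'aty']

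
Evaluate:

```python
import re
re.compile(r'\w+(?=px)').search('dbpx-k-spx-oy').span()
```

The lookaround is zero-width — it requires the adjacent text to match without consuming it, so the asserted text isn't part of the match.
The match spans [0:2] → 'db'.

(0, 2)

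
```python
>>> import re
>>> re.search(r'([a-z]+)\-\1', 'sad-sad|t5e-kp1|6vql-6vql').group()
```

'sad-sad'

The backreference `\1` re-matches whatever the first group consumed, character for character.
`re.search` tries every starting position until one works.
The match spans [0:7] → 'sad-sad'.
Captured: group 1 = 'sad'.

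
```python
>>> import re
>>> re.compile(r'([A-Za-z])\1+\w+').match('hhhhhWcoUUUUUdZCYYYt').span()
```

`\1` is not a pattern — it's the concrete string captured by group 1, re-applied verbatim.
`match` is anchored at position 0; if the pattern doesn't fit there, it returns None.
The match spans [0:20] → 'hhhhhWcoUUUUUdZCYYYt'.
Captured: group 1 = 'h'.

(0, 20)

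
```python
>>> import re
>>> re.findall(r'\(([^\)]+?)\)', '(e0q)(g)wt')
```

['e0q', 'g']

Walking the string: at [0:5] match '(e0q)', group 1 = 'e0q'; at [5:8] match '(g)', group 1 = 'g'.
One capturing group, so `findall` returns just the captured substring from each match — 2 in all.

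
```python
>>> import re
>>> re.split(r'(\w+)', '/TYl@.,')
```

Pattern: one or more of a word character (captured).
Matches to split on: at [1:4] → 'TYl'.
The group in the pattern means `split` returns the separators' captures alongside the pieces.

['/', 'TYl', '@.,']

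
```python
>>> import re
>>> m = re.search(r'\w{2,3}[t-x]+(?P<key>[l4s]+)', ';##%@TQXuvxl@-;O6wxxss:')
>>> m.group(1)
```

The pattern matches 2 to 3 of a word character, then one or more of a character in [t-x]; then one or more of one of [l4s] (captured as 'key').
`re.search` tries every starting position until one works.
The match spans [5:12] → 'TQXuvxl'.
Captured: group 1 = 'l'.

'l'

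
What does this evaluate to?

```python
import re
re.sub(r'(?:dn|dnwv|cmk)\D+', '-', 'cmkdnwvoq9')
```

'-9'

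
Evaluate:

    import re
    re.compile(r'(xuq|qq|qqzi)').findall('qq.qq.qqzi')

['qq', 'qq', 'qq']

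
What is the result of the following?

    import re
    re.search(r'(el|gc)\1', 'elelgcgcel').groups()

('el',)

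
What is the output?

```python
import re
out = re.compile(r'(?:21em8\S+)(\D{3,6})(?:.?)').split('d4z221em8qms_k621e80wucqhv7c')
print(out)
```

['d4z2', 'qhv', 'c']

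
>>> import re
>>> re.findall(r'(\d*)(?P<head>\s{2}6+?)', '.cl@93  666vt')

[('93', '  6')]

This matches zero or more of a digit (captured); then exactly 2 of whitespace, then one or more of a literal '6' (lazy) (captured as 'head').
Lazy quantifiers expand one character at a time until the remainder of the pattern can match.
Matches: at [4:9] match '93  6', groups = ('93', '  6').
Multiple groups make `findall` return tuples — one 2-tuple for the one match.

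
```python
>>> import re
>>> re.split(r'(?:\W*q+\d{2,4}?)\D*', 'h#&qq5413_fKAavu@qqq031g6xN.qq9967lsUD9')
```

Pattern: zero or more of a non-word character, then one or more of the literal 'q', then 2 to 4 of a digit (lazy) (non-capturing group); then zero or more of a non-digit.
Because the quantifier is non-greedy, it stops expanding at the earliest point where the rest of the pattern can succeed.
Matches to split on: at [1:7] → '#&qq54'; at [16:22] → '@qqq03'; at [27:32] → '.qq99'.
Each match becomes a cut point; 4 segments remain.

['h', '13_fKAavu', '1g6xN', '67lsUD9']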